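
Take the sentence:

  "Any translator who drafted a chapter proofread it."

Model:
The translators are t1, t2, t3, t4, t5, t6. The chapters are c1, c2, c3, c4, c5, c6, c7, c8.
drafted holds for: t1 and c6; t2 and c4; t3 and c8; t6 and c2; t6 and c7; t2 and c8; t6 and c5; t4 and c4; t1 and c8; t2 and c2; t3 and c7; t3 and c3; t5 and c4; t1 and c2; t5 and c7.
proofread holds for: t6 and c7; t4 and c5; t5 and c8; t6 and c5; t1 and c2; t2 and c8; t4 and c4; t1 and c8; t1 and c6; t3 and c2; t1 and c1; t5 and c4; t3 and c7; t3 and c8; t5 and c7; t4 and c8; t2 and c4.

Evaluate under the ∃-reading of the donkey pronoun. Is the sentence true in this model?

True

"it" takes "a chapter" as antecedent — a donkey pronoun bound across the clause boundary.
Weak reading: every translator t with some drafted-chapter has at least one drafted-chapter c such that proofread(t,c).
Per translator: t1:✓  t2:✓  t3:✓  t4:✓  t5:✓  t6:✓
Every translator in the restrictor has a witness.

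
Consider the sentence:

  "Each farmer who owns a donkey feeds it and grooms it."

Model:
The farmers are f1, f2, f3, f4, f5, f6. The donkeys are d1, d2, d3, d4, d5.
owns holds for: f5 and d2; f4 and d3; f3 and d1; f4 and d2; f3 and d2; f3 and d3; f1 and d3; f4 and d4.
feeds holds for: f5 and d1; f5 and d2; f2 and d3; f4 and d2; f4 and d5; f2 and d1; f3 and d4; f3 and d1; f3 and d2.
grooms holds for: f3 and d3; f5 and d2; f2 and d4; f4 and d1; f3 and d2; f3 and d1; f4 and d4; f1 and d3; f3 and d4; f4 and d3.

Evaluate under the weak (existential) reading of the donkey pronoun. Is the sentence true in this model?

"it" takes "a donkey" as antecedent — a donkey pronoun bound across the clause boundary.
Weak reading: every farmer f with some owns-donkey has at least one owns-donkey d such that feeds(f,d) ∧ grooms(f,d).
Per farmer: f1:✗  f3:✓  f4:✗  f5:✓
f1 has no witness among its owns-donkeys.

False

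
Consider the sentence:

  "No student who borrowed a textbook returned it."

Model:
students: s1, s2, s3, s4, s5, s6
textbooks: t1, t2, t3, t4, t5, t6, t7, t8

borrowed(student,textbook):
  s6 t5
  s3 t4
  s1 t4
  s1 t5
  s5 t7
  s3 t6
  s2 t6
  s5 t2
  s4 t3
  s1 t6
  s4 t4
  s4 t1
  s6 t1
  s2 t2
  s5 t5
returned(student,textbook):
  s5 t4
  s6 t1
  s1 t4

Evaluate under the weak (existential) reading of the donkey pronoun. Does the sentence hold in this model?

False

"it" takes "a textbook" as antecedent — a donkey pronoun bound across the clause boundary.
Truth condition: for no (s,t) with borrowed(s,t) does returned(s,t) hold.
Restrictor pairs — does the scope hold? (s1,t4):holds  (s1,t5):fails  (s1,t6):fails  (s2,t2):fails  (s2,t6):fails  (s3,t4):fails  (s3,t6):fails  (s4,t1):fails  (s4,t3):fails  (s4,t4):fails  (s5,t2):fails  (s5,t5):fails  (s5,t7):fails  (s6,t1):holds  (s6,t5):fails
Scope holds for 2 pair(s), so the sentence is false.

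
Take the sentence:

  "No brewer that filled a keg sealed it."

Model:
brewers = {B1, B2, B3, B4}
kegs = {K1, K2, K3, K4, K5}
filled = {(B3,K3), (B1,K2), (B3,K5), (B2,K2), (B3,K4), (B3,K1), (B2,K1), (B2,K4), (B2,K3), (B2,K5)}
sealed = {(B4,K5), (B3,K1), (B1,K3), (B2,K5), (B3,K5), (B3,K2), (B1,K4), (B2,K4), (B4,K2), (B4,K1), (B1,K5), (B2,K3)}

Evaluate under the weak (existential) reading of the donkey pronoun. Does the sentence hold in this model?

False

"it" takes "a keg" as antecedent — a donkey pronoun bound across the clause boundary.
Truth condition: for no (b,k) with filled(b,k) does sealed(b,k) hold.
Restrictor pairs — does the scope hold? (B1,K2):fails  (B2,K1):fails  (B2,K2):fails  (B2,K3):holds  (B2,K4):holds  (B2,K5):holds  (B3,K1):holds  (B3,K3):fails  (B3,K4):fails  (B3,K5):holds
Scope holds for 5 pair(s), so the sentence is false.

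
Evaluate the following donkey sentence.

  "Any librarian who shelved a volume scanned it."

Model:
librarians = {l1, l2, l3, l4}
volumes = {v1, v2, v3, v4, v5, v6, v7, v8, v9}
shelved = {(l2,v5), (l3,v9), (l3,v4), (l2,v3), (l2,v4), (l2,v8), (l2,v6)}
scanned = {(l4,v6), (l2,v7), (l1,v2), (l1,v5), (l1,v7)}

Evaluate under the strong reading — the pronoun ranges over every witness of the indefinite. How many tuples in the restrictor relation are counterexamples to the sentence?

"it" takes "a volume" as antecedent — a donkey pronoun bound across the clause boundary.
Strong reading: for every (l,v) with shelved(l,v), scanned(l,v).
Restrictor pairs: (l2,v3) ✗  (l2,v4) ✗  (l2,v5) ✗  (l2,v6) ✗  (l2,v8) ✗  (l3,v4) ✗  (l3,v9) ✗
Counterexamples (restrictor pairs failing the scope): 7.

7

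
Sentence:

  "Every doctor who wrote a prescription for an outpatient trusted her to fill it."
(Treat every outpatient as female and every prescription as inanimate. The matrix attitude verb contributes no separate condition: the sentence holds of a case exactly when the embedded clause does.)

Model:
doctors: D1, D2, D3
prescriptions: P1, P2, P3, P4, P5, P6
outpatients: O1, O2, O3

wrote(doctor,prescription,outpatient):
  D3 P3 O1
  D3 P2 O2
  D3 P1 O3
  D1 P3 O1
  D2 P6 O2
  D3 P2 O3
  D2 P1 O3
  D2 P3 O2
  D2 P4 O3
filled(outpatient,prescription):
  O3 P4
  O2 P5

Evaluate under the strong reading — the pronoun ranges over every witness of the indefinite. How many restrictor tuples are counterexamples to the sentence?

"her" takes "an outpatient" as antecedent and "it" takes "a prescription"; both are donkey pronouns co-varying with the restrictor.
Strong reading: for every (d,p,o) with wrote(d,p,o), filled(o,p).
Restrictor triples: (D1,P3,O1)→filled(O1,P3) ✗  (D2,P1,O3)→filled(O3,P1) ✗  (D2,P3,O2)→filled(O2,P3) ✗  (D2,P4,O3)→filled(O3,P4) ✓  (D2,P6,O2)→filled(O2,P6) ✗  (D3,P1,O3)→filled(O3,P1) ✗  (D3,P2,O2)→filled(O2,P2) ✗  (D3,P2,O3)→filled(O3,P2) ✗  (D3,P3,O1)→filled(O1,P3) ✗
Counterexamples (restrictor triples failing the scope): 8.

8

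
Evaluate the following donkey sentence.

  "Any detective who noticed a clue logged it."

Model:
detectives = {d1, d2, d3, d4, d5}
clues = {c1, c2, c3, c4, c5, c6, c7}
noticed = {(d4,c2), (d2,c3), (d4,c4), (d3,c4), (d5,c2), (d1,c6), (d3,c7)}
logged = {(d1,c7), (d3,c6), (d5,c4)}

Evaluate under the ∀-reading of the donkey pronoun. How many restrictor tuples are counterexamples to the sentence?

7

"it" takes "a clue" as antecedent — a donkey pronoun bound across the clause boundary.
Strong reading: for every (d,c) with noticed(d,c), logged(d,c).
Restrictor pairs: (d1,c6) ✗  (d2,c3) ✗  (d3,c4) ✗  (d3,c7) ✗  (d4,c2) ✗  (d4,c4) ✗  (d5,c2) ✗
Counterexamples (restrictor pairs failing the scope): 7.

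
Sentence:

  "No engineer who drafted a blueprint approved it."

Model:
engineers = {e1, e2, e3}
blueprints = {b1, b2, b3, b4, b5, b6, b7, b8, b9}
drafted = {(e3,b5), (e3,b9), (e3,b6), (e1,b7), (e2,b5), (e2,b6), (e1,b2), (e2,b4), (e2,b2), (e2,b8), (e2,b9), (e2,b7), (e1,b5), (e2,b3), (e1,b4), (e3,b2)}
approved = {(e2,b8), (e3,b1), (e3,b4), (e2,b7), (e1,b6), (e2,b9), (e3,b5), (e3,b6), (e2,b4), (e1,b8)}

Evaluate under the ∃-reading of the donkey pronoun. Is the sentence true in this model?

False

"it" takes "a blueprint" as antecedent — a donkey pronoun bound across the clause boundary.
Truth condition: for no (e,b) with drafted(e,b) does approved(e,b) hold.
Restrictor pairs — does the scope hold? (e1,b2):fails  (e1,b4):fails  (e1,b5):fails  (e1,b7):fails  (e2,b2):fails  (e2,b3):fails  (e2,b4):holds  (e2,b5):fails  (e2,b6):fails  (e2,b7):holds  (e2,b8):holds  (e2,b9):holds  (e3,b2):fails  (e3,b5):holds  (e3,b6):holds  (e3,b9):fails
Scope holds for 6 pair(s), so the sentence is false.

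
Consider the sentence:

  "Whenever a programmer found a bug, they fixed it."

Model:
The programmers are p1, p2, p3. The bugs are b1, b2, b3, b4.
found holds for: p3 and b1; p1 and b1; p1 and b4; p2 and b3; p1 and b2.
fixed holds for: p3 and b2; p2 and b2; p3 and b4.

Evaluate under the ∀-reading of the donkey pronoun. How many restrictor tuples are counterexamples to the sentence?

5

"it" takes "a bug" as antecedent — a donkey pronoun bound across the clause boundary.
Strong reading: for every (p,b) with found(p,b), fixed(p,b).
Restrictor pairs: (p1,b1) ✗  (p1,b2) ✗  (p1,b4) ✗  (p2,b3) ✗  (p3,b1) ✗
Counterexamples (restrictor pairs failing the scope): 5.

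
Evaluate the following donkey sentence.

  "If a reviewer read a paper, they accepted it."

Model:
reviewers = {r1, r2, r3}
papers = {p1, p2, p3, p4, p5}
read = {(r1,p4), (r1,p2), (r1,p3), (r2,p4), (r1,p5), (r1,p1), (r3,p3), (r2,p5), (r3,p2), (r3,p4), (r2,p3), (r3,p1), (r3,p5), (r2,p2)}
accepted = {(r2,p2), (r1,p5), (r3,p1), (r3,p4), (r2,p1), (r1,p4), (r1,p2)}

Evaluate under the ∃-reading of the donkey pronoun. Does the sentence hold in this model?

True

"it" takes "a paper" as antecedent — a donkey pronoun bound across the clause boundary.
Weak reading: every reviewer r with some read-paper has at least one read-paper p such that accepted(r,p).
Per reviewer: r1:✓  r2:✓  r3:✓
Every reviewer in the restrictor has a witness.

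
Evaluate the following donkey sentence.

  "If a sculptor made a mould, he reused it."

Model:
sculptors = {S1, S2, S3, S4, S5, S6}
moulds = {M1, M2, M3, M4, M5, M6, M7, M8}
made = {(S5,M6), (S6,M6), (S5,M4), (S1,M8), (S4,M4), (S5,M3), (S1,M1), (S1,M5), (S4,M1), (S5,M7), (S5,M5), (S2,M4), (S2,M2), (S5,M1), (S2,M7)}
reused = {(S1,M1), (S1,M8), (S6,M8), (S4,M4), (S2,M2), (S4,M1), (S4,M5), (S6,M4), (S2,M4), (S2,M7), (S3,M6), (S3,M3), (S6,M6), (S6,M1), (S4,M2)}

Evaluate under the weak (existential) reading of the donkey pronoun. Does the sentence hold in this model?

False

"it" takes "a mould" as antecedent — a donkey pronoun bound across the clause boundary.
Weak reading: every sculptor s with some made-mould has at least one made-mould m such that reused(s,m).
Per sculptor: S1:✓  S2:✓  S4:✓  S5:✗  S6:✓
S5 has no witness among its made-moulds.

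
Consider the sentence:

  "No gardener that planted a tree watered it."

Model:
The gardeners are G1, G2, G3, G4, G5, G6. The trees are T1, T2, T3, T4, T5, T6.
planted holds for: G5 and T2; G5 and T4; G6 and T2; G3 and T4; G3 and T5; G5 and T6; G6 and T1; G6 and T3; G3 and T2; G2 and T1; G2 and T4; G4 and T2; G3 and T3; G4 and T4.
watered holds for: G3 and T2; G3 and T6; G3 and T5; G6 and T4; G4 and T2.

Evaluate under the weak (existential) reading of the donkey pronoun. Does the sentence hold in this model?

False

"it" takes "a tree" as antecedent — a donkey pronoun bound across the clause boundary.
Truth condition: for no (g,t) with planted(g,t) does watered(g,t) hold.
Restrictor pairs — does the scope hold? (G2,T1):fails  (G2,T4):fails  (G3,T2):holds  (G3,T3):fails  (G3,T4):fails  (G3,T5):holds  (G4,T2):holds  (G4,T4):fails  (G5,T2):fails  (G5,T4):fails  (G5,T6):fails  (G6,T1):fails  (G6,T2):fails  (G6,T3):fails
Scope holds for 3 pair(s), so the sentence is false.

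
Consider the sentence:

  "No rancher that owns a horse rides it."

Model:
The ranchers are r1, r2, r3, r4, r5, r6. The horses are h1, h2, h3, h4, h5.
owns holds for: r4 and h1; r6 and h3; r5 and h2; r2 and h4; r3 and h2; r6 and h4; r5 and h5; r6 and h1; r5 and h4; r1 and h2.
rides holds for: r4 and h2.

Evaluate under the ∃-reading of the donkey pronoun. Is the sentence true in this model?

"it" takes "a horse" as antecedent — a donkey pronoun bound across the clause boundary.
Truth condition: for no (r,h) with owns(r,h) does rides(r,h) hold.
Restrictor pairs — does the scope hold? (r1,h2):fails  (r2,h4):fails  (r3,h2):fails  (r4,h1):fails  (r5,h2):fails  (r5,h4):fails  (r5,h5):fails  (r6,h1):fails  (r6,h3):fails  (r6,h4):fails
Scope holds for no restrictor pair, so the sentence is true.

True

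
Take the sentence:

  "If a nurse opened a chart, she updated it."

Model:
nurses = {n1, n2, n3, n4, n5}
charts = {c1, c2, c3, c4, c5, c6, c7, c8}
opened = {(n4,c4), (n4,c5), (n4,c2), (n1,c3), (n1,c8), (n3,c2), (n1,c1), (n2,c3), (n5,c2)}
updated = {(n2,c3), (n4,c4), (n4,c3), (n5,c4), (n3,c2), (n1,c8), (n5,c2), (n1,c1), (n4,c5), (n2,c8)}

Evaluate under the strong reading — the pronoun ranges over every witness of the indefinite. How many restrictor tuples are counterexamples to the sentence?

2

"it" takes "a chart" as antecedent — a donkey pronoun bound across the clause boundary.
Strong reading: for every (n,c) with opened(n,c), updated(n,c).
Restrictor pairs: (n1,c1) ✓  (n1,c3) ✗  (n1,c8) ✓  (n2,c3) ✓  (n3,c2) ✓  (n4,c2) ✗  (n4,c4) ✓  (n4,c5) ✓  (n5,c2) ✓
Counterexamples (restrictor pairs failing the scope): 2.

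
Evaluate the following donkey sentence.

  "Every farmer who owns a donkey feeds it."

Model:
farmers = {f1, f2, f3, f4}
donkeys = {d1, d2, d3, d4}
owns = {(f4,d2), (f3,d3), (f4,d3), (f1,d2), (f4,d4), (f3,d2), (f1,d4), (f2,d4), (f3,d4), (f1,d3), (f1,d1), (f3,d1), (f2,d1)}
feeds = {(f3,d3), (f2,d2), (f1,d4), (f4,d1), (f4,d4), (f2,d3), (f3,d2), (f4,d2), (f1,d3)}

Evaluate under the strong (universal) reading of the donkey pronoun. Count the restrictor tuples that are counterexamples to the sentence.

7

"it" takes "a donkey" as antecedent — a donkey pronoun bound across the clause boundary.
Strong reading: for every (f,d) with owns(f,d), feeds(f,d).
Restrictor pairs: (f1,d1) ✗  (f1,d2) ✗  (f1,d3) ✓  (f1,d4) ✓  (f2,d1) ✗  (f2,d4) ✗  (f3,d1) ✗  (f3,d2) ✓  (f3,d3) ✓  (f3,d4) ✗  (f4,d2) ✓  (f4,d3) ✗  (f4,d4) ✓
Counterexamples (restrictor pairs failing the scope): 7.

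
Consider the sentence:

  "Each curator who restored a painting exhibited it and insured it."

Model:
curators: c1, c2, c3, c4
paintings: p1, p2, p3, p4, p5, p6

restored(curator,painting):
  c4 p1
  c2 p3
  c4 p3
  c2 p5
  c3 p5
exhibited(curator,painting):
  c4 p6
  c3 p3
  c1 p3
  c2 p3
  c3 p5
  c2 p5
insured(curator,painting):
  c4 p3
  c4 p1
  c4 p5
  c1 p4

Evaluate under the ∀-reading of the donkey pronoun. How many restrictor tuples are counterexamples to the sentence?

"it" takes "a painting" as antecedent — a donkey pronoun bound across the clause boundary.
Strong reading: for every (c,p) with restored(c,p), exhibited(c,p) ∧ insured(c,p).
Restrictor pairs: (c2,p3) ✗  (c2,p5) ✗  (c3,p5) ✗  (c4,p1) ✗  (c4,p3) ✗
Counterexamples (restrictor pairs failing the scope): 5.

5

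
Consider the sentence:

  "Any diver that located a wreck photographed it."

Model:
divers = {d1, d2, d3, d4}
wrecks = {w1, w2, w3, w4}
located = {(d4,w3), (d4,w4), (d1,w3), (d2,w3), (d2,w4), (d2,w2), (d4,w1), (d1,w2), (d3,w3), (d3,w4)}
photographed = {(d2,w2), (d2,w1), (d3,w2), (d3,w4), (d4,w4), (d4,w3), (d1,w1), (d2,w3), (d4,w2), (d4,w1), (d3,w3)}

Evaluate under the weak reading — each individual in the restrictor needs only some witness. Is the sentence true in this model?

"it" takes "a wreck" as antecedent — a donkey pronoun bound across the clause boundary.
Weak reading: every diver d with some located-wreck has at least one located-wreck w such that photographed(d,w).
Per diver: d1:✗  d2:✓  d3:✓  d4:✓
d1 has no witness among its located-wrecks.

False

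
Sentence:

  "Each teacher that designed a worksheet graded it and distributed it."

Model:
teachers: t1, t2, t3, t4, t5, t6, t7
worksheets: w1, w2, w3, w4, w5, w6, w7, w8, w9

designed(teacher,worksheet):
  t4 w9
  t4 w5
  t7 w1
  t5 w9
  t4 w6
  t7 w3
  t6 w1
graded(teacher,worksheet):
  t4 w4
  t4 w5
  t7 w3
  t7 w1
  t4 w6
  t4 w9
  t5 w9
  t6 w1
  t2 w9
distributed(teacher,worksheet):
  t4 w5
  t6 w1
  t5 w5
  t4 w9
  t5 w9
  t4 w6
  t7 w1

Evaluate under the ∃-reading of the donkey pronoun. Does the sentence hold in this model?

"it" takes "a worksheet" as antecedent — a donkey pronoun bound across the clause boundary.
Weak reading: every teacher t with some designed-worksheet has at least one designed-worksheet w such that graded(t,w) ∧ distributed(t,w).
Per teacher: t4:✓  t5:✓  t6:✓  t7:✓
Every teacher in the restrictor has a witness.

True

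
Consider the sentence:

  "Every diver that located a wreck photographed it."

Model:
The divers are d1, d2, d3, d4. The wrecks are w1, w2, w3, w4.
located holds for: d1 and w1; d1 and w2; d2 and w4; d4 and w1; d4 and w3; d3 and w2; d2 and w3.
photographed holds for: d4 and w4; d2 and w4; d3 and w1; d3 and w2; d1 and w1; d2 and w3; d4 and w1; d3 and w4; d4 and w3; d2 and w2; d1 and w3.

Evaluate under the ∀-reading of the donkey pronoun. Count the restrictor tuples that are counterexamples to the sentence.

"it" takes "a wreck" as antecedent — a donkey pronoun bound across the clause boundary.
Strong reading: for every (d,w) with located(d,w), photographed(d,w).
Restrictor pairs: (d1,w1) ✓  (d1,w2) ✗  (d2,w3) ✓  (d2,w4) ✓  (d3,w2) ✓  (d4,w1) ✓  (d4,w3) ✓
Counterexamples (restrictor pairs failing the scope): 1.

1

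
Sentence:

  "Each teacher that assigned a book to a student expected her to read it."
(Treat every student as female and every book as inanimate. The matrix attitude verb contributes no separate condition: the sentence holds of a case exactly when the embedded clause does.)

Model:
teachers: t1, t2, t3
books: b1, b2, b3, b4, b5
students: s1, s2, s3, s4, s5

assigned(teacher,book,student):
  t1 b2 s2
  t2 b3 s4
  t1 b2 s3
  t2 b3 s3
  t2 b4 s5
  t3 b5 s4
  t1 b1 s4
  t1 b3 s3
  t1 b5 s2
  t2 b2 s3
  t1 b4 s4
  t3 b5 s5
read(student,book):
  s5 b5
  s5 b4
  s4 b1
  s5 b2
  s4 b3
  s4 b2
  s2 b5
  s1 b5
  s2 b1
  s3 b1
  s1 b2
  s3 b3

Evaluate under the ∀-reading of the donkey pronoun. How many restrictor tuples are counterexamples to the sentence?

5

"her" takes "a student" as antecedent and "it" takes "a book"; both are donkey pronouns co-varying with the restrictor.
Strong reading: for every (t,b,s) with assigned(t,b,s), read(s,b).
Restrictor triples: (t1,b1,s4)→read(s4,b1) ✓  (t1,b2,s2)→read(s2,b2) ✗  (t1,b2,s3)→read(s3,b2) ✗  (t1,b3,s3)→read(s3,b3) ✓  (t1,b4,s4)→read(s4,b4) ✗  (t1,b5,s2)→read(s2,b5) ✓  (t2,b2,s3)→read(s3,b2) ✗  (t2,b3,s3)→read(s3,b3) ✓  (t2,b3,s4)→read(s4,b3) ✓  (t2,b4,s5)→read(s5,b4) ✓  (t3,b5,s4)→read(s4,b5) ✗  (t3,b5,s5)→read(s5,b5) ✓
Counterexamples (restrictor triples failing the scope): 5.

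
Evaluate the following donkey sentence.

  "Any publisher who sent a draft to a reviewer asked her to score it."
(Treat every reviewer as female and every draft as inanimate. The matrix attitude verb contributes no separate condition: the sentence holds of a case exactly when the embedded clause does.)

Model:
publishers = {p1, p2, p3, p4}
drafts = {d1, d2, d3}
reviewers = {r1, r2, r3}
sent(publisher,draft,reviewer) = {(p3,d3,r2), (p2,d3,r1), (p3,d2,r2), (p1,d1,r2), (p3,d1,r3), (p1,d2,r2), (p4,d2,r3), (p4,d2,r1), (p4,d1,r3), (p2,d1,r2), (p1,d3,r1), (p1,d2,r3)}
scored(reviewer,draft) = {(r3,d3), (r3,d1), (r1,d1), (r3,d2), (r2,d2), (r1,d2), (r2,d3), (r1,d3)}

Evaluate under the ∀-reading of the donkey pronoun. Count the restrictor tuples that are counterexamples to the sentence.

"her" takes "a reviewer" as antecedent and "it" takes "a draft"; both are donkey pronouns co-varying with the restrictor.
Strong reading: for every (p,d,r) with sent(p,d,r), scored(r,d).
Restrictor triples: (p1,d1,r2)→scored(r2,d1) ✗  (p1,d2,r2)→scored(r2,d2) ✓  (p1,d2,r3)→scored(r3,d2) ✓  (p1,d3,r1)→scored(r1,d3) ✓  (p2,d1,r2)→scored(r2,d1) ✗  (p2,d3,r1)→scored(r1,d3) ✓  (p3,d1,r3)→scored(r3,d1) ✓  (p3,d2,r2)→scored(r2,d2) ✓  (p3,d3,r2)→scored(r2,d3) ✓  (p4,d1,r3)→scored(r3,d1) ✓  (p4,d2,r1)→scored(r1,d2) ✓  (p4,d2,r3)→scored(r3,d2) ✓
Counterexamples (restrictor triples failing the scope): 2.

2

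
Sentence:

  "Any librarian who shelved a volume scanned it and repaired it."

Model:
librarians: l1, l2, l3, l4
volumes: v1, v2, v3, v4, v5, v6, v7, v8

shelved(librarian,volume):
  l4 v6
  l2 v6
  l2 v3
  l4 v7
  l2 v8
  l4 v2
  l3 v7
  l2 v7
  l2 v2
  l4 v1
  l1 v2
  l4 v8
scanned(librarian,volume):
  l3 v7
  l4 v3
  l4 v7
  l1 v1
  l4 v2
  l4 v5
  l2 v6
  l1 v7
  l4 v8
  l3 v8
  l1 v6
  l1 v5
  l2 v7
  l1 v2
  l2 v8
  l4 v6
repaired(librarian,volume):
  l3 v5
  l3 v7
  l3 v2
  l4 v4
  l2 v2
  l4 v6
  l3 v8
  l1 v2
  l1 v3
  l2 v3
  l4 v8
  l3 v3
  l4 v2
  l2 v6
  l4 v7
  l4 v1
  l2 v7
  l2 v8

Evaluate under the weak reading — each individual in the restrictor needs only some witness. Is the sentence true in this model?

True

"it" takes "a volume" as antecedent — a donkey pronoun bound across the clause boundary.
Weak reading: every librarian l with some shelved-volume has at least one shelved-volume v such that scanned(l,v) ∧ repaired(l,v).
Per librarian: l1:✓  l2:✓  l3:✓  l4:✓
Every librarian in the restrictor has a witness.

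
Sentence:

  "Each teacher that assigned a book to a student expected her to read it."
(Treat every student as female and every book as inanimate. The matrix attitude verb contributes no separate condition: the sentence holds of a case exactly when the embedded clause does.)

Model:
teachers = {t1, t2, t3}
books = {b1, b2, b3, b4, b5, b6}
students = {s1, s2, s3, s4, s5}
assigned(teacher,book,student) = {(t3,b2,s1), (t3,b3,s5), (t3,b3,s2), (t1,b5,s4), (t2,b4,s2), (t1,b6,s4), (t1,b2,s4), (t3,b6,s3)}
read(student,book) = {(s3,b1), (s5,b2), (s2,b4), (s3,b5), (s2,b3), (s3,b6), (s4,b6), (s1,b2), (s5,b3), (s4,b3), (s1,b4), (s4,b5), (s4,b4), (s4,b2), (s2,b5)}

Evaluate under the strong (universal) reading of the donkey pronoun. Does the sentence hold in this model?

True

"her" takes "a student" as antecedent and "it" takes "a book"; both are donkey pronouns co-varying with the restrictor.
Strong reading: for every (t,b,s) with assigned(t,b,s), read(s,b).
Restrictor triples: (t1,b2,s4)→read(s4,b2) ✓  (t1,b5,s4)→read(s4,b5) ✓  (t1,b6,s4)→read(s4,b6) ✓  (t2,b4,s2)→read(s2,b4) ✓  (t3,b2,s1)→read(s1,b2) ✓  (t3,b3,s2)→read(s2,b3) ✓  (t3,b3,s5)→read(s5,b3) ✓  (t3,b6,s3)→read(s3,b6) ✓
Every restrictor triple satisfies the scope.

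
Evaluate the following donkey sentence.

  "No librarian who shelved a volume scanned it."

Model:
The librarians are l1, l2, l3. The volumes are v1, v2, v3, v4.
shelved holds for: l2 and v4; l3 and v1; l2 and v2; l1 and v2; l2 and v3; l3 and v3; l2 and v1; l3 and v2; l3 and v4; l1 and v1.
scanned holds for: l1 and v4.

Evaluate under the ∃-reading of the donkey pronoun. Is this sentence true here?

True

"it" takes "a volume" as antecedent — a donkey pronoun bound across the clause boundary.
Truth condition: for no (l,v) with shelved(l,v) does scanned(l,v) hold.
Restrictor pairs — does the scope hold? (l1,v1):fails  (l1,v2):fails  (l2,v1):fails  (l2,v2):fails  (l2,v3):fails  (l2,v4):fails  (l3,v1):fails  (l3,v2):fails  (l3,v3):fails  (l3,v4):fails
Scope holds for no restrictor pair, so the sentence is true.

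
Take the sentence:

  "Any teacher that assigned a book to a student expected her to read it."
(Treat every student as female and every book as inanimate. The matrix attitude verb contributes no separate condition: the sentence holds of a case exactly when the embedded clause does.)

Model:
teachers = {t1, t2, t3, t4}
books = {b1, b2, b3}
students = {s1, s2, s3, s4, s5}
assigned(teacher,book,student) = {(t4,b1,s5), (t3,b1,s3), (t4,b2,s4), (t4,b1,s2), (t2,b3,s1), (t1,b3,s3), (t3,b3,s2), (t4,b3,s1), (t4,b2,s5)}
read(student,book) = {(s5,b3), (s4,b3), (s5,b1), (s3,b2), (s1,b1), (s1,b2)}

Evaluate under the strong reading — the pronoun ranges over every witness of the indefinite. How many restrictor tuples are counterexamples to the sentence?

"her" takes "a student" as antecedent and "it" takes "a book"; both are donkey pronouns co-varying with the restrictor.
Strong reading: for every (t,b,s) with assigned(t,b,s), read(s,b).
Restrictor triples: (t1,b3,s3)→read(s3,b3) ✗  (t2,b3,s1)→read(s1,b3) ✗  (t3,b1,s3)→read(s3,b1) ✗  (t3,b3,s2)→read(s2,b3) ✗  (t4,b1,s2)→read(s2,b1) ✗  (t4,b1,s5)→read(s5,b1) ✓  (t4,b2,s4)→read(s4,b2) ✗  (t4,b2,s5)→read(s5,b2) ✗  (t4,b3,s1)→read(s1,b3) ✗
Counterexamples (restrictor triples failing the scope): 8.

8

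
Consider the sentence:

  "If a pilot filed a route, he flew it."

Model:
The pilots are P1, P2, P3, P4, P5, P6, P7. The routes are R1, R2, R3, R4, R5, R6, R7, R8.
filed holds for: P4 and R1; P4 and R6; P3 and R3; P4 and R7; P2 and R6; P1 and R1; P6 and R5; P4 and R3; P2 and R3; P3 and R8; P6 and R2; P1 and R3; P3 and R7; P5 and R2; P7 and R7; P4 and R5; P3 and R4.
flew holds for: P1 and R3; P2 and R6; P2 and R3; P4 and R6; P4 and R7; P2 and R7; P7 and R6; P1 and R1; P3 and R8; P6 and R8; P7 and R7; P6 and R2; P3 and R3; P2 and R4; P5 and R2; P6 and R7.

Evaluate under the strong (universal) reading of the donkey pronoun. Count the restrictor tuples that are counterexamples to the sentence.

"it" takes "a route" as antecedent — a donkey pronoun bound across the clause boundary.
Strong reading: for every (p,r) with filed(p,r), flew(p,r).
Restrictor pairs: (P1,R1) ✓  (P1,R3) ✓  (P2,R3) ✓  (P2,R6) ✓  (P3,R3) ✓  (P3,R4) ✗  (P3,R7) ✗  (P3,R8) ✓  (P4,R1) ✗  (P4,R3) ✗  (P4,R5) ✗  (P4,R6) ✓  (P4,R7) ✓  (P5,R2) ✓  (P6,R2) ✓  (P6,R5) ✗  (P7,R7) ✓
Counterexamples (restrictor pairs failing the scope): 6.

6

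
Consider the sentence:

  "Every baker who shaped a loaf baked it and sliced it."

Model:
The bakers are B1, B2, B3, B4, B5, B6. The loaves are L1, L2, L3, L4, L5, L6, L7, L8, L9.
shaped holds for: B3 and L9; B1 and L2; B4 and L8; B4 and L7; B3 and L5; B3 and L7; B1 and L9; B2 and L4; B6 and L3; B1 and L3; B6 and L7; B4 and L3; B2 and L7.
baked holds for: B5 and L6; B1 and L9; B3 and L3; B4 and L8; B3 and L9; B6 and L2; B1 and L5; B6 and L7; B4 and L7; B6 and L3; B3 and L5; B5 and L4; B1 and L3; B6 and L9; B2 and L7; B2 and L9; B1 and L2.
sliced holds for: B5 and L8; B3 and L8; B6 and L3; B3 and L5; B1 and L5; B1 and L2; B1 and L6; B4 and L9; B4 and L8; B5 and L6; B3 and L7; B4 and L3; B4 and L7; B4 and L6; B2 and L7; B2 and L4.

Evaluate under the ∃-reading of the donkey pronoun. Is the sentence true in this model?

"it" takes "a loaf" as antecedent — a donkey pronoun bound across the clause boundary.
Weak reading: every baker b with some shaped-loaf has at least one shaped-loaf l such that baked(b,l) ∧ sliced(b,l).
Per baker: B1:✓  B2:✓  B3:✓  B4:✓  B6:✓
Every baker in the restrictor has a witness.

True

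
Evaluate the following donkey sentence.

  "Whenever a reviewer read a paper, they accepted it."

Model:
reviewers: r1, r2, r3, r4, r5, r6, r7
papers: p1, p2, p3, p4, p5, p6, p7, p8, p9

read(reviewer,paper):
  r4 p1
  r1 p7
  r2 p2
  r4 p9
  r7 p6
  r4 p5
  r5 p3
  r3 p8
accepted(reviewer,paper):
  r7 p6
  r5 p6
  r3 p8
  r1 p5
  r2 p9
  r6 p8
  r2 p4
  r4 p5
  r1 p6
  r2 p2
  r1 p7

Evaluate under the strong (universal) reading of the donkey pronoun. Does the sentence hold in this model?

"it" takes "a paper" as antecedent — a donkey pronoun bound across the clause boundary.
Strong reading: for every (r,p) with read(r,p), accepted(r,p).
Restrictor pairs: (r1,p7) ✓  (r2,p2) ✓  (r3,p8) ✓  (r4,p1) ✗  (r4,p5) ✓  (r4,p9) ✗  (r5,p3) ✗  (r7,p6) ✓
Counterexample: (r4,p1) is in read but fails the scope.

False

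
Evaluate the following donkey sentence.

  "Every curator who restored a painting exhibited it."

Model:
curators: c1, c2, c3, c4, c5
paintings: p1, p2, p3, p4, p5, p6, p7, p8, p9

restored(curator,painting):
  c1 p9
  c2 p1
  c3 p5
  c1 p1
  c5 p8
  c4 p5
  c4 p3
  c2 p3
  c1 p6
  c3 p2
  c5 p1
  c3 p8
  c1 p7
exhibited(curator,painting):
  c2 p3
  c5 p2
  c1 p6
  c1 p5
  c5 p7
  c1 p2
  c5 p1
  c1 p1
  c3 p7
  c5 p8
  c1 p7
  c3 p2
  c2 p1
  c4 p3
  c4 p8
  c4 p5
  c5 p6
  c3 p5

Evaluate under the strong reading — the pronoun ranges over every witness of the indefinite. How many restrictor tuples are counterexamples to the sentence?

2

"it" takes "a painting" as antecedent — a donkey pronoun bound across the clause boundary.
Strong reading: for every (c,p) with restored(c,p), exhibited(c,p).
Restrictor pairs: (c1,p1) ✓  (c1,p6) ✓  (c1,p7) ✓  (c1,p9) ✗  (c2,p1) ✓  (c2,p3) ✓  (c3,p2) ✓  (c3,p5) ✓  (c3,p8) ✗  (c4,p3) ✓  (c4,p5) ✓  (c5,p1) ✓  (c5,p8) ✓
Counterexamples (restrictor pairs failing the scope): 2.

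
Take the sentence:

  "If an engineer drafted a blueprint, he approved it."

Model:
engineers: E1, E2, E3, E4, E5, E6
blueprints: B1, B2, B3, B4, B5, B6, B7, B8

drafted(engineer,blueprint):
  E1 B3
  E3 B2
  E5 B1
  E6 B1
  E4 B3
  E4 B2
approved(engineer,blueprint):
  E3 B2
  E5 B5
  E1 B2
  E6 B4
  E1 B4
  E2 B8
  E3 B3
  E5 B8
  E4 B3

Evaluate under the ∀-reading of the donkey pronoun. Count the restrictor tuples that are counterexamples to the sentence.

4

"it" takes "a blueprint" as antecedent — a donkey pronoun bound across the clause boundary.
Strong reading: for every (e,b) with drafted(e,b), approved(e,b).
Restrictor pairs: (E1,B3) ✗  (E3,B2) ✓  (E4,B2) ✗  (E4,B3) ✓  (E5,B1) ✗  (E6,B1) ✗
Counterexamples (restrictor pairs failing the scope): 4.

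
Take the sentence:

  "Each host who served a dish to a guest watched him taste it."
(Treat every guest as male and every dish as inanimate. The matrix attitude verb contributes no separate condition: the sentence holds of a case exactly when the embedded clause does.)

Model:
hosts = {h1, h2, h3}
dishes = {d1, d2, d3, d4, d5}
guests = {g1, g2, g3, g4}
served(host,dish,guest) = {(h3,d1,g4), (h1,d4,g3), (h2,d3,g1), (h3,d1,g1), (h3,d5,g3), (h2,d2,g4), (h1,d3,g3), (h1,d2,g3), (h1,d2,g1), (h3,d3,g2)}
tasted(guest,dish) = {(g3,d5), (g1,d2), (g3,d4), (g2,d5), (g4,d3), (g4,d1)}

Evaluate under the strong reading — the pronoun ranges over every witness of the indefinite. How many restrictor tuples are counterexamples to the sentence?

"him" takes "a guest" as antecedent and "it" takes "a dish"; both are donkey pronouns co-varying with the restrictor.
Strong reading: for every (h,d,g) with served(h,d,g), tasted(g,d).
Restrictor triples: (h1,d2,g1)→tasted(g1,d2) ✓  (h1,d2,g3)→tasted(g3,d2) ✗  (h1,d3,g3)→tasted(g3,d3) ✗  (h1,d4,g3)→tasted(g3,d4) ✓  (h2,d2,g4)→tasted(g4,d2) ✗  (h2,d3,g1)→tasted(g1,d3) ✗  (h3,d1,g1)→tasted(g1,d1) ✗  (h3,d1,g4)→tasted(g4,d1) ✓  (h3,d3,g2)→tasted(g2,d3) ✗  (h3,d5,g3)→tasted(g3,d5) ✓
Counterexamples (restrictor triples failing the scope): 6.

6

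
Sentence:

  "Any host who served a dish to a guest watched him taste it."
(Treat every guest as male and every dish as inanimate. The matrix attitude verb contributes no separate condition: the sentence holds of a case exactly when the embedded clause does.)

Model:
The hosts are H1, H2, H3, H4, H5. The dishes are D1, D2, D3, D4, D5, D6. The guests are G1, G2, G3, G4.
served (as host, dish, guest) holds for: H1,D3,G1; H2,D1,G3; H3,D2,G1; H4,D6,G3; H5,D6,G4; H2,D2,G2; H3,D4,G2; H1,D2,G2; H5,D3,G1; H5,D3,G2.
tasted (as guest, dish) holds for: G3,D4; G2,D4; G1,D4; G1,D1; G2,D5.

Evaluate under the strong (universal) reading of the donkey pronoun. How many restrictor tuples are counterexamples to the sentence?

9

"him" takes "a guest" as antecedent and "it" takes "a dish"; both are donkey pronouns co-varying with the restrictor.
Strong reading: for every (h,d,g) with served(h,d,g), tasted(g,d).
Restrictor triples: (H1,D2,G2)→tasted(G2,D2) ✗  (H1,D3,G1)→tasted(G1,D3) ✗  (H2,D1,G3)→tasted(G3,D1) ✗  (H2,D2,G2)→tasted(G2,D2) ✗  (H3,D2,G1)→tasted(G1,D2) ✗  (H3,D4,G2)→tasted(G2,D4) ✓  (H4,D6,G3)→tasted(G3,D6) ✗  (H5,D3,G1)→tasted(G1,D3) ✗  (H5,D3,G2)→tasted(G2,D3) ✗  (H5,D6,G4)→tasted(G4,D6) ✗
Counterexamples (restrictor triples failing the scope): 9.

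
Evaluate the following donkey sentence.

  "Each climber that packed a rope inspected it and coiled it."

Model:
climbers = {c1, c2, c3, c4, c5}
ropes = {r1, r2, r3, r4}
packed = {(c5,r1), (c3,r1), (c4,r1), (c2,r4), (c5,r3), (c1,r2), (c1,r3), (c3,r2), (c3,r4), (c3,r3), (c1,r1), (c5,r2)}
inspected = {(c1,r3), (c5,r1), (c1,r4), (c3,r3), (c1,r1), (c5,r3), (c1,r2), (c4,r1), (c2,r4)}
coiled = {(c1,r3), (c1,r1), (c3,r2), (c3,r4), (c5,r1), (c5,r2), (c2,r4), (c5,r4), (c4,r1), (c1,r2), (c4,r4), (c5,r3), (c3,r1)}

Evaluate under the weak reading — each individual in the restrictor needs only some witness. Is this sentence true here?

"it" takes "a rope" as antecedent — a donkey pronoun bound across the clause boundary.
Weak reading: every climber c with some packed-rope has at least one packed-rope r such that inspected(c,r) ∧ coiled(c,r).
Per climber: c1:✓  c2:✓  c3:✗  c4:✓  c5:✓
c3 has no witness among its packed-ropes.

False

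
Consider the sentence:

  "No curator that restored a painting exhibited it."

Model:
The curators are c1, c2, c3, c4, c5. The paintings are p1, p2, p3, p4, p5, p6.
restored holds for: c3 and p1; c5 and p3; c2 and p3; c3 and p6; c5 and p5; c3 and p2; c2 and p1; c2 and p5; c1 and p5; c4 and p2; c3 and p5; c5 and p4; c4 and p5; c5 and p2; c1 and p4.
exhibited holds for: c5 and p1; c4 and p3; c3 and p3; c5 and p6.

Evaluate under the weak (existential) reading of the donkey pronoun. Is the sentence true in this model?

True

"it" takes "a painting" as antecedent — a donkey pronoun bound across the clause boundary.
Truth condition: for no (c,p) with restored(c,p) does exhibited(c,p) hold.
Restrictor pairs — does the scope hold? (c1,p4):fails  (c1,p5):fails  (c2,p1):fails  (c2,p3):fails  (c2,p5):fails  (c3,p1):fails  (c3,p2):fails  (c3,p5):fails  (c3,p6):fails  (c4,p2):fails  (c4,p5):fails  (c5,p2):fails  (c5,p3):fails  (c5,p4):fails  (c5,p5):fails
Scope holds for no restrictor pair, so the sentence is true.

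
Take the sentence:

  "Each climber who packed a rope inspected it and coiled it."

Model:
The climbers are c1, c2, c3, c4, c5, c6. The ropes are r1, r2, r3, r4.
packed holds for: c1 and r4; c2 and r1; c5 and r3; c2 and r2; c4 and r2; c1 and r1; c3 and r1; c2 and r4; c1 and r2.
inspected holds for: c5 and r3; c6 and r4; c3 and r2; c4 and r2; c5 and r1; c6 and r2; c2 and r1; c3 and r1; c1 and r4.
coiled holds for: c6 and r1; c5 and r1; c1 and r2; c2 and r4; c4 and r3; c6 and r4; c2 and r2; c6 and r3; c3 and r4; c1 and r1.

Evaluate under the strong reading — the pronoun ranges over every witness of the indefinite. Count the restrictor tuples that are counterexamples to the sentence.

9

"it" takes "a rope" as antecedent — a donkey pronoun bound across the clause boundary.
Strong reading: for every (c,r) with packed(c,r), inspected(c,r) ∧ coiled(c,r).
Restrictor pairs: (c1,r1) ✗  (c1,r2) ✗  (c1,r4) ✗  (c2,r1) ✗  (c2,r2) ✗  (c2,r4) ✗  (c3,r1) ✗  (c4,r2) ✗  (c5,r3) ✗
Counterexamples (restrictor pairs failing the scope): 9.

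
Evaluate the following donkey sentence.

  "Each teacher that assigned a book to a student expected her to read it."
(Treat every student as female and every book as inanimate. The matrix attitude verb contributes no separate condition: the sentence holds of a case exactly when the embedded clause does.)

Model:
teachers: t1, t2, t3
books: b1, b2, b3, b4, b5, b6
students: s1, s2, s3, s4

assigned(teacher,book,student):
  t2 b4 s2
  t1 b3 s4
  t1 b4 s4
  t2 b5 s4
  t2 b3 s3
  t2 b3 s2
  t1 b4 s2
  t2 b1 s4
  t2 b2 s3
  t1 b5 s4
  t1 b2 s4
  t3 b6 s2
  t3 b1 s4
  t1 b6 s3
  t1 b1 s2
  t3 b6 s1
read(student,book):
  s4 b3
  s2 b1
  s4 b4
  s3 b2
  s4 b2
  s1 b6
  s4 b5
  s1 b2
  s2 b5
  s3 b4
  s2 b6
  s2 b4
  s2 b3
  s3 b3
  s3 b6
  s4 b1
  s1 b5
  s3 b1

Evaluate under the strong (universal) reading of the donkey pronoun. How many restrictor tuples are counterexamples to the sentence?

0

"her" takes "a student" as antecedent and "it" takes "a book"; both are donkey pronouns co-varying with the restrictor.
Strong reading: for every (t,b,s) with assigned(t,b,s), read(s,b).
Restrictor triples: (t1,b1,s2)→read(s2,b1) ✓  (t1,b2,s4)→read(s4,b2) ✓  (t1,b3,s4)→read(s4,b3) ✓  (t1,b4,s2)→read(s2,b4) ✓  (t1,b4,s4)→read(s4,b4) ✓  (t1,b5,s4)→read(s4,b5) ✓  (t1,b6,s3)→read(s3,b6) ✓  (t2,b1,s4)→read(s4,b1) ✓  (t2,b2,s3)→read(s3,b2) ✓  (t2,b3,s2)→read(s2,b3) ✓  (t2,b3,s3)→read(s3,b3) ✓  (t2,b4,s2)→read(s2,b4) ✓  (t2,b5,s4)→read(s4,b5) ✓  (t3,b1,s4)→read(s4,b1) ✓  (t3,b6,s1)→read(s1,b6) ✓  (t3,b6,s2)→read(s2,b6) ✓
Counterexamples (restrictor triples failing the scope): 0.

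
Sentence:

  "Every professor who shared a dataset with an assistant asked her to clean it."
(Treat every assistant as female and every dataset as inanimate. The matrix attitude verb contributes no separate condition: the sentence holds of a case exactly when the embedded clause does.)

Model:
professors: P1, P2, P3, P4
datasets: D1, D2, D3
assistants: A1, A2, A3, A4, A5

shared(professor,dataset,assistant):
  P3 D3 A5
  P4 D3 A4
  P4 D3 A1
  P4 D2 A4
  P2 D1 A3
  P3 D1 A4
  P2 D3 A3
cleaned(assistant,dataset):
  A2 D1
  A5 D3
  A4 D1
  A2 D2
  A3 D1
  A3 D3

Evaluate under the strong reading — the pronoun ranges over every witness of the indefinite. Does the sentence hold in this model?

"her" takes "an assistant" as antecedent and "it" takes "a dataset"; both are donkey pronouns co-varying with the restrictor.
Strong reading: for every (p,d,a) with shared(p,d,a), cleaned(a,d).
Restrictor triples: (P2,D1,A3)→cleaned(A3,D1) ✓  (P2,D3,A3)→cleaned(A3,D3) ✓  (P3,D1,A4)→cleaned(A4,D1) ✓  (P3,D3,A5)→cleaned(A5,D3) ✓  (P4,D2,A4)→cleaned(A4,D2) ✗  (P4,D3,A1)→cleaned(A1,D3) ✗  (P4,D3,A4)→cleaned(A4,D3) ✗
Counterexample: (P4,D2,A4) — cleaned(A4,D2) does not hold.

False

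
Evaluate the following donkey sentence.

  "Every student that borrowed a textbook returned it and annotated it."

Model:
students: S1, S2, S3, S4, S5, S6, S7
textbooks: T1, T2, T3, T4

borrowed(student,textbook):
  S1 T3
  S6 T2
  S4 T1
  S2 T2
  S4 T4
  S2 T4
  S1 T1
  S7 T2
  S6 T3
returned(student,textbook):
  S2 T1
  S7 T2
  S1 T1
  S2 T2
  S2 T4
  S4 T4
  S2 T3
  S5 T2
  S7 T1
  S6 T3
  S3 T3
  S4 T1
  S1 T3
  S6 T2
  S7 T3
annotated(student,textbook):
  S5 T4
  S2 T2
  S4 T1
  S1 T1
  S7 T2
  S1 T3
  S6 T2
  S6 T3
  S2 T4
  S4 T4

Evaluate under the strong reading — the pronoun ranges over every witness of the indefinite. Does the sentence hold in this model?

"it" takes "a textbook" as antecedent — a donkey pronoun bound across the clause boundary.
Strong reading: for every (s,t) with borrowed(s,t), returned(s,t) ∧ annotated(s,t).
Restrictor pairs: (S1,T1) ✓  (S1,T3) ✓  (S2,T2) ✓  (S2,T4) ✓  (S4,T1) ✓  (S4,T4) ✓  (S6,T2) ✓  (S6,T3) ✓  (S7,T2) ✓
Every restrictor pair satisfies the scope.

True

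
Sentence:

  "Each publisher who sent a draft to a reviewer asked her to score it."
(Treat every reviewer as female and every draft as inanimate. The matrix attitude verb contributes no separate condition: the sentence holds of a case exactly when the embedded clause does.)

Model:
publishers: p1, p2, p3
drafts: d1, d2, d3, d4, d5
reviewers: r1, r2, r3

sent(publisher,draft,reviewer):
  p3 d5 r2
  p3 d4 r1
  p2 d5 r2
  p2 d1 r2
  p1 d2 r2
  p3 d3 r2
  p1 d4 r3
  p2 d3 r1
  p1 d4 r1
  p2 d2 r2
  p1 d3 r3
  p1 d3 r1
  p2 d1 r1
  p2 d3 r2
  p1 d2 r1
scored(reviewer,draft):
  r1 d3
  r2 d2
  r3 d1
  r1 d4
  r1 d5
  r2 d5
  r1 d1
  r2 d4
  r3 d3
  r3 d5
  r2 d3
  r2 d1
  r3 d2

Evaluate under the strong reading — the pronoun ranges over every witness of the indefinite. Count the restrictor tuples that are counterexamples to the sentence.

"her" takes "a reviewer" as antecedent and "it" takes "a draft"; both are donkey pronouns co-varying with the restrictor.
Strong reading: for every (p,d,r) with sent(p,d,r), scored(r,d).
Restrictor triples: (p1,d2,r1)→scored(r1,d2) ✗  (p1,d2,r2)→scored(r2,d2) ✓  (p1,d3,r1)→scored(r1,d3) ✓  (p1,d3,r3)→scored(r3,d3) ✓  (p1,d4,r1)→scored(r1,d4) ✓  (p1,d4,r3)→scored(r3,d4) ✗  (p2,d1,r1)→scored(r1,d1) ✓  (p2,d1,r2)→scored(r2,d1) ✓  (p2,d2,r2)→scored(r2,d2) ✓  (p2,d3,r1)→scored(r1,d3) ✓  (p2,d3,r2)→scored(r2,d3) ✓  (p2,d5,r2)→scored(r2,d5) ✓  (p3,d3,r2)→scored(r2,d3) ✓  (p3,d4,r1)→scored(r1,d4) ✓  (p3,d5,r2)→scored(r2,d5) ✓
Counterexamples (restrictor triples failing the scope): 2.

2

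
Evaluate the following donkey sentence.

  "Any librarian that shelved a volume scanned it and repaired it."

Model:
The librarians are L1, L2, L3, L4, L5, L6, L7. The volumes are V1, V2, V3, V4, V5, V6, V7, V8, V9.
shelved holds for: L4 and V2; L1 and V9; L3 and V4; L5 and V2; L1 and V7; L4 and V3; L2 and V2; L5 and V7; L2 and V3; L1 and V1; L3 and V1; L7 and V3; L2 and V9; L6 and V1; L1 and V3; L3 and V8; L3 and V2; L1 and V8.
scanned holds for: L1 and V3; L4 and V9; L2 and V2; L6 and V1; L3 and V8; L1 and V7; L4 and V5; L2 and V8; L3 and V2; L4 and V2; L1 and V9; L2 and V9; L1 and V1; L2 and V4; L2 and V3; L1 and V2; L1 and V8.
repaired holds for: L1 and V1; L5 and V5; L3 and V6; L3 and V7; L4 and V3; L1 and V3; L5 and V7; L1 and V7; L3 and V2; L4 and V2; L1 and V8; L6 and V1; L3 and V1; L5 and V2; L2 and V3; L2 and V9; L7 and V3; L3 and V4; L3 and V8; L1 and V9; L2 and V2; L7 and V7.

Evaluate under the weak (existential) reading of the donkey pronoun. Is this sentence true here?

False

"it" takes "a volume" as antecedent — a donkey pronoun bound across the clause boundary.
Weak reading: every librarian l with some shelved-volume has at least one shelved-volume v such that scanned(l,v) ∧ repaired(l,v).
Per librarian: L1:✓  L2:✓  L3:✓  L4:✓  L5:✗  L6:✓  L7:✗
L5 has no witness among its shelved-volumes.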